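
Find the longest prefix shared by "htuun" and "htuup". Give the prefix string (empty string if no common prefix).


String 1: 'htuun'
String 2: 'htuup'
Compare position by position:
pos 0: 'h' vs 'h' match
pos 1: 't' vs 't' match
pos 2: 'u' vs 'u' match
pos 3: 'u' vs 'u' match
pos 4: 'n' vs 'p' differ -> stop
Longest common prefix: "htuu" (length 4)


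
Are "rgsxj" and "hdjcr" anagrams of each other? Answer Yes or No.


String 1: 'rgsxj' -> sorted: 'gjrsx'
String 2: 'hdjcr' -> sorted: 'cdhjr'
Compare sorted forms: 'gjrsx' != 'cdhjr'
Anagram: No


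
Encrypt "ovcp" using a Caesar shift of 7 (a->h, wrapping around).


Input: 'ovcp', shift = 7
Operation: for each letter, (position + 7) mod 26
Mapping: 'o'(14+7=21)->'v', 'v'(21+7=28, 28 mod 26=2)->'c', 'c'(2+7=9)->'j', 'p'(15+7=22)->'w'
Result: vcjw


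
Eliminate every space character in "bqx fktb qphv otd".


Input string: 'bqx fktb qphv otd'
Operation: remove all spaces
Words: 'bqx', 'fktb', 'qphv', 'otd'
Join without spaces: bqxfktbqphvotd


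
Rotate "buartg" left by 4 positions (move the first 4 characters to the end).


Input: 'buartg', shift = 4
Operation: split at index 4 and swap parts
Front part s[0:4] = 'buar'
Back part s[4:] = 'tg'
Rotated = back + front = 'tg' + 'buar'
Result: tgbuar


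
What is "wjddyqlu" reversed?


Input string: 'wjddyqlu'
Operation: reverse character order
Original order: 'w' -> 'j' -> 'd' -> 'd' -> 'y' -> 'q' -> 'l' -> 'u'
Reversed order: 'u' -> 'l' -> 'q' -> 'y' -> 'd' -> 'd' -> 'j' -> 'w'
Result: ulqyddjw


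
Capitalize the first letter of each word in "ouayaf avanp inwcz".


Input string: 'ouayaf avanp inwcz'
Operation: capitalize first letter of each word
Word transformations: 'ouayaf'->'Ouayaf', 'avanp'->'Avanp', 'inwcz'->'Inwcz'
Result: Ouayaf Avanp Inwcz


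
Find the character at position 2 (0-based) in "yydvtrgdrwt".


Input string: 'yydvtrgdrwt'
Operation: get character at index 2
Index mapping: s[0]='y', s[1]='y', s[2]='d'
Result: 'd'


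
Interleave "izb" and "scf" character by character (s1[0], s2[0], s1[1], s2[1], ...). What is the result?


String 1: 'izb'
String 2: 'scf'
Operation: alternate characters
Pairs: 'i'+'s', 'z'+'c', 'b'+'f'
Result: iszcbf


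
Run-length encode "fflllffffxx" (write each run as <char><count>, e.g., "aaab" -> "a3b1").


Input: 'fflllffffxx'
Operation: identify consecutive runs
Runs: 'ff' -> f2, 'lll' -> l3, 'ffff' -> f4, 'xx' -> x2
Encoded: f2l3f4x2


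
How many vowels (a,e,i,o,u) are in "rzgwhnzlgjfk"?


Input string: 'rzgwhnzlgjfk'
Operation: count vowels (a, e, i, o, u)
Scan: s[0]='r', s[1]='z', s[2]='g', s[3]='w', s[4]='h', s[5]='n', s[6]='z', s[7]='l', s[8]='g', s[9]='j', s[10]='f', s[11]='k'
Vowels found: 0
Result: 0


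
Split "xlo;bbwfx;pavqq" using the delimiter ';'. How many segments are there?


Input string: 'xlo;bbwfx;pavqq'
Delimiter: ';'
Split result: 'xlo', 'bbwfx', 'pavqq'
Number of parts: 3


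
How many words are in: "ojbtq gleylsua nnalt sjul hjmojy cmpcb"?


Input string: 'ojbtq gleylsua nnalt sjul hjmojy cmpcb'
Operation: split by spaces
Words found: 'ojbtq', 'gleylsua', 'nnalt', 'sjul', 'hjmojy', 'cmpcb'
Word count: 6


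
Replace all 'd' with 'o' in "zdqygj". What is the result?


Input string: 'zdqygj'
Operation: replace 'd' with 'o'
Positions of 'd': 1
After replacement: zoqygj


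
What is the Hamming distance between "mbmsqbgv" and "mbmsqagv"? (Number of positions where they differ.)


String 1: 'mbmsqbgv'
String 2: 'mbmsqagv'
Compare each position: pos 0: 'm'=='m', pos 1: 'b'=='b', pos 2: 'm'=='m', pos 3: 's'=='s', pos 4: 'q'=='q', pos 5: 'b'!='a', pos 6: 'g'=='g', pos 7: 'v'=='v'
Differing positions: 1
Hamming distance: 1


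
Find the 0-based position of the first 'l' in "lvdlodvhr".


Input string: 'lvdlodvhr'
Target: 'l'
Scanning left to right: s[0]='l'
First match at index: 0


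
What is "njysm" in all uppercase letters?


Input string: 'njysm'
Operation: convert each letter to uppercase
Mapping: 'n'->'N', 'j'->'J', 'y'->'Y', 's'->'S', 'm'->'M'
Result: NJYSM


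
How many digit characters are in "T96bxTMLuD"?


Input string: 'T96bxTMLuD'
Operation: count digit characters (0-9)
Scan: 'T', '9'(digit), '6'(digit), 'b', 'x', 'T', 'M', 'L', 'u', 'D'
Digits found: 2
Result: 2


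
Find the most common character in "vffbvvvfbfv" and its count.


Input: 'vffbvvvfbfv'
Operation: tally each character
Counts: 'b':2, 'f':4, 'v':5
Maximum: 'v' appears 5 times


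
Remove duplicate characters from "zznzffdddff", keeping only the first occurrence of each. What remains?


Input: 'zznzffdddff'
Operation: keep first occurrence of each character
Scan: s[0]='z' new -> keep; s[1]='z' seen -> skip; s[2]='n' new -> keep; s[3]='z' seen -> skip; s[4]='f' new -> keep; s[5]='f' seen -> skip; s[6]='d' new -> keep; s[7]='d' seen -> skip; s[8]='d' seen -> skip; s[9]='f' seen -> skip; s[10]='f' seen -> skip
Result: znfd


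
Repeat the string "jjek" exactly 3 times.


Input string: 'jjek'
Operation: repeat 3 times
Concatenation: 'jjek' + 'jjek' + 'jjek'
Result: jjekjjekjjek


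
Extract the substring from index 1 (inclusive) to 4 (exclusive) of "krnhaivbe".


Input string: 'krnhaivbe'
Operation: slice [1:4]
Extract characters: s[1]='r', s[2]='n', s[3]='h'
Result: rnh


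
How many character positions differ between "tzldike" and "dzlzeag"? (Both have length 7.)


String 1: 'tzldike'
String 2: 'dzlzeag'
Compare each position: pos 0: 't'!='d', pos 1: 'z'=='z', pos 2: 'l'=='l', pos 3: 'd'!='z', pos 4: 'i'!='e', pos 5: 'k'!='a', pos 6: 'e'!='g'
Differing positions: 5
Hamming distance: 5


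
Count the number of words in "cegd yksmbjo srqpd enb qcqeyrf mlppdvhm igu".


Input string: 'cegd yksmbjo srqpd enb qcqeyrf mlppdvhm igu'
Operation: split by spaces
Words found: 'cegd', 'yksmbjo', 'srqpd', 'enb', 'qcqeyrf', 'mlppdvhm', 'igu'
Word count: 7


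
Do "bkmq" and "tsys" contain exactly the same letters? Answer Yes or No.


String 1: 'bkmq' -> sorted: 'bkmq'
String 2: 'tsys' -> sorted: 'ssty'
Compare sorted forms: 'bkmq' != 'ssty'
Anagram: No


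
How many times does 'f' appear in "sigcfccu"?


Input string: 'sigcfccu'
Target character: 'f'
Scan each position: s[4]='f'
Matches found at indices: 4
Total: 1


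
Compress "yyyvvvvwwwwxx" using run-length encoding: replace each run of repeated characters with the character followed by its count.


Input: 'yyyvvvvwwwwxx'
Operation: identify consecutive runs
Runs: 'yyy' -> y3, 'vvvv' -> v4, 'wwww' -> w4, 'xx' -> x2
Encoded: y3v4w4x2


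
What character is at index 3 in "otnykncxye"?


Input string: 'otnykncxye'
Operation: get character at index 3
Index mapping: s[0]='o', s[1]='t', s[2]='n', s[3]='y'
Result: 'y'


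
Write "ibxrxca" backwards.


Input string: 'ibxrxca'
Operation: reverse character order
Original order: 'i' -> 'b' -> 'x' -> 'r' -> 'x' -> 'c' -> 'a'
Reversed order: 'a' -> 'c' -> 'x' -> 'r' -> 'x' -> 'b' -> 'i'
Result: acxrxbi


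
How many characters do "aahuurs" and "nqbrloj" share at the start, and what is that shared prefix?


String 1: 'aahuurs'
String 2: 'nqbrloj'
Compare position by position:
pos 0: 'a' vs 'n' differ -> stop
Longest common prefix: "" (length 0)


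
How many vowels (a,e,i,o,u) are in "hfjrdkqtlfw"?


Input string: 'hfjrdkqtlfw'
Operation: count vowels (a, e, i, o, u)
Scan: s[0]='h', s[1]='f', s[2]='j', s[3]='r', s[4]='d', s[5]='k', s[6]='q', s[7]='t', s[8]='l', s[9]='f', s[10]='w'
Vowels found: 0
Result: 0


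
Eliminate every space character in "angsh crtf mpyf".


Input string: 'angsh crtf mpyf'
Operation: remove all spaces
Words: 'angsh', 'crtf', 'mpyf'
Join without spaces: angshcrtfmpyf


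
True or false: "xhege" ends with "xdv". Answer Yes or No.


Input string: 'xhege'
Suffix to check: 'xdv'
Last 3 characters of input: 'ege'
Match: False
Result: No


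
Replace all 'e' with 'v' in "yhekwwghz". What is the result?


Input string: 'yhekwwghz'
Operation: replace 'e' with 'v'
Positions of 'e': 2
After replacement: yhvkwwghz


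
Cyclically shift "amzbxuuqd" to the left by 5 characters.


Input: 'amzbxuuqd', shift = 5
Operation: split at index 5 and swap parts
Front part s[0:5] = 'amzbx'
Back part s[5:] = 'uuqd'
Rotated = back + front = 'uuqd' + 'amzbx'
Result: uuqdamzbx


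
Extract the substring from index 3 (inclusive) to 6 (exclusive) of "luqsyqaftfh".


Input string: 'luqsyqaftfh'
Operation: slice [3:6]
Extract characters: s[3]='s', s[4]='y', s[5]='q'
Result: syq


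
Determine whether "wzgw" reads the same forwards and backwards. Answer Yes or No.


Input string: 'wzgw'
Reversed: 'wgzw'
Compare pairs: s[0]='w' vs s[3]='w' (match), s[1]='z' vs s[2]='g' (mismatch)
Palindrome: No


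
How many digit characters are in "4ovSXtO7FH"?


Input string: '4ovSXtO7FH'
Operation: count digit characters (0-9)
Scan: '4'(digit), 'o', 'v', 'S', 'X', 't', 'O', '7'(digit), 'F', 'H'
Digits found: 2
Result: 2


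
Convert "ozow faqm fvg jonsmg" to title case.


Input string: 'ozow faqm fvg jonsmg'
Operation: capitalize first letter of each word
Word transformations: 'ozow'->'Ozow', 'faqm'->'Faqm', 'fvg'->'Fvg', 'jonsmg'->'Jonsmg'
Result: Ozow Faqm Fvg Jonsmg


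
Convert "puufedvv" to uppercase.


Input string: 'puufedvv'
Operation: convert each letter to uppercase
Mapping: 'p'->'P', 'u'->'U', 'u'->'U', 'f'->'F', 'e'->'E', 'd'->'D', 'v'->'V', 'v'->'V'
Result: PUUFEDVV


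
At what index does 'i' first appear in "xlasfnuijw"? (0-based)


Input string: 'xlasfnuijw'
Target: 'i'
Scanning left to right: s[0]='x', s[1]='l', s[2]='a', s[3]='s', s[4]='f', s[5]='n', s[6]='u', s[7]='i'
First match at index: 7


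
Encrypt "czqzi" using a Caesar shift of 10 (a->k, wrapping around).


Input: 'czqzi', shift = 10
Operation: for each letter, (position + 10) mod 26
Mapping: 'c'(2+10=12)->'m', 'z'(25+10=35, 35 mod 26=9)->'j', 'q'(16+10=26, 26 mod 26=0)->'a', 'z'(25+10=35, 35 mod 26=9)->'j', 'i'(8+10=18)->'s'
Result: mjajs


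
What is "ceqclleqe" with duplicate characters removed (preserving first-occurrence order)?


Input: 'ceqclleqe'
Operation: keep first occurrence of each character
Scan: s[0]='c' new -> keep; s[1]='e' new -> keep; s[2]='q' new -> keep; s[3]='c' seen -> skip; s[4]='l' new -> keep; s[5]='l' seen -> skip; s[6]='e' seen -> skip; s[7]='q' seen -> skip; s[8]='e' seen -> skip
Result: ceql


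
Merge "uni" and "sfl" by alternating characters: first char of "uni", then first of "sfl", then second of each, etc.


String 1: 'uni'
String 2: 'sfl'
Operation: alternate characters
Pairs: 'u'+'s', 'n'+'f', 'i'+'l'
Result: usnfil


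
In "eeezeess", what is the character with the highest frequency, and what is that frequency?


Input: 'eeezeess'
Operation: tally each character
Counts: 'e':5, 's':2, 'z':1
Maximum: 'e' appears 5 times


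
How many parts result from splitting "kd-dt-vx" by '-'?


Input string: 'kd-dt-vx'
Delimiter: '-'
Split result: 'kd', 'dt', 'vx'
Number of parts: 3


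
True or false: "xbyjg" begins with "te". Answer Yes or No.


Input string: 'xbyjg'
Prefix to check: 'te'
First 2 characters of input: 'xb'
Match: False
Result: No


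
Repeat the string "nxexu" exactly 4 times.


Input string: 'nxexu'
Operation: repeat 4 times
Concatenation: 'nxexu' + 'nxexu' + 'nxexu' + 'nxexu'
Result: nxexunxexunxexunxexu


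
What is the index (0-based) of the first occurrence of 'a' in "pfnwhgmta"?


Input string: 'pfnwhgmta'
Target: 'a'
Scanning left to right: s[0]='p', s[1]='f', s[2]='n', s[3]='w', s[4]='h', s[5]='g', s[6]='m', s[7]='t', s[8]='a'
First match at index: 8


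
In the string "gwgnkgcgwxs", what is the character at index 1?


Input string: 'gwgnkgcgwxs'
Operation: get character at index 1
Index mapping: s[0]='g', s[1]='w'
Result: 'w'


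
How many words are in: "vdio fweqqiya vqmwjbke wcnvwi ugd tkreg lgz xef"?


Input string: 'vdio fweqqiya vqmwjbke wcnvwi ugd tkreg lgz xef'
Operation: split by spaces
Words found: 'vdio', 'fweqqiya', 'vqmwjbke', 'wcnvwi', 'ugd', 'tkreg', 'lgz', 'xef'
Word count: 8


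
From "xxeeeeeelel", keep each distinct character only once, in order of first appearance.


Input: 'xxeeeeeelel'
Operation: keep first occurrence of each character
Scan: s[0]='x' new -> keep; s[1]='x' seen -> skip; s[2]='e' new -> keep; s[3]='e' seen -> skip; s[4]='e' seen -> skip; s[5]='e' seen -> skip; s[6]='e' seen -> skip; s[7]='e' seen -> skip; s[8]='l' new -> keep; s[9]='e' seen -> skip; s[10]='l' seen -> skip
Result: xel


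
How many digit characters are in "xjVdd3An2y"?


Input string: 'xjVdd3An2y'
Operation: count digit characters (0-9)
Scan: 'x', 'j', 'V', 'd', 'd', '3'(digit), 'A', 'n', '2'(digit), 'y'
Digits found: 2
Result: 2


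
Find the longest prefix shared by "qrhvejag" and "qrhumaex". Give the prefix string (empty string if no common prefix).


String 1: 'qrhvejag'
String 2: 'qrhumaex'
Compare position by position:
pos 0: 'q' vs 'q' match
pos 1: 'r' vs 'r' match
pos 2: 'h' vs 'h' match
pos 3: 'v' vs 'u' differ -> stop
Longest common prefix: "qrh" (length 3)


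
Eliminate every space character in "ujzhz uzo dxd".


Input string: 'ujzhz uzo dxd'
Operation: remove all spaces
Words: 'ujzhz', 'uzo', 'dxd'
Join without spaces: ujzhzuzodxd


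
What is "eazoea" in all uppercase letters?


Input string: 'eazoea'
Operation: convert each letter to uppercase
Mapping: 'e'->'E', 'a'->'A', 'z'->'Z', 'o'->'O', 'e'->'E', 'a'->'A'
Result: EAZOEA


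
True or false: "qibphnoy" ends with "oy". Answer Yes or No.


Input string: 'qibphnoy'
Suffix to check: 'oy'
Last 2 characters of input: 'oy'
Match: True
Result: Yes


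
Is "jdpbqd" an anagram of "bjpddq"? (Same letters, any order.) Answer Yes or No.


String 1: 'bjpddq' -> sorted: 'bddjpq'
String 2: 'jdpbqd' -> sorted: 'bddjpq'
Compare sorted forms: 'bddjpq' == 'bddjpq'
Anagram: Yes


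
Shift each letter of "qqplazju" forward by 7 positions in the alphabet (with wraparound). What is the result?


Input: 'qqplazju', shift = 7
Operation: for each letter, (position + 7) mod 26
Mapping: 'q'(16+7=23)->'x', 'q'(16+7=23)->'x', 'p'(15+7=22)->'w', 'l'(11+7=18)->'s', 'a'(0+7=7)->'h', 'z'(25+7=32, 32 mod 26=6)->'g', 'j'(9+7=16)->'q', 'u'(20+7=27, 27 mod 26=1)->'b'
Result: xxwshgqb


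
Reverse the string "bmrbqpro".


Input string: 'bmrbqpro'
Operation: reverse character order
Original order: 'b' -> 'm' -> 'r' -> 'b' -> 'q' -> 'p' -> 'r' -> 'o'
Reversed order: 'o' -> 'r' -> 'p' -> 'q' -> 'b' -> 'r' -> 'm' -> 'b'
Result: orpqbrmb


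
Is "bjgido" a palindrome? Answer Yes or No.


Input string: 'bjgido'
Reversed: 'odigjb'
Compare pairs: s[0]='b' vs s[5]='o' (mismatch), s[1]='j' vs s[4]='d' (mismatch), s[2]='g' vs s[3]='i' (mismatch)
Palindrome: No


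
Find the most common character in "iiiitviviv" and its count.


Input: 'iiiitviviv'
Operation: tally each character
Counts: 'i':6, 't':1, 'v':3
Maximum: 'i' appears 6 times


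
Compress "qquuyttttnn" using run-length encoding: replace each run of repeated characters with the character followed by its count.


Input: 'qquuyttttnn'
Operation: identify consecutive runs
Runs: 'qq' -> q2, 'uu' -> u2, 'y' -> y1, 'tttt' -> t4, 'nn' -> n2
Encoded: q2u2y1t4n2


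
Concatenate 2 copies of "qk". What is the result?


Input string: 'qk'
Operation: repeat 2 times
Concatenation: 'qk' + 'qk'
Result: qkqk


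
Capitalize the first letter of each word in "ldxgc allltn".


Input string: 'ldxgc allltn'
Operation: capitalize first letter of each word
Word transformations: 'ldxgc'->'Ldxgc', 'allltn'->'Allltn'
Result: Ldxgc Allltn


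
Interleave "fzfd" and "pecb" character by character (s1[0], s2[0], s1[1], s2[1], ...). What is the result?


String 1: 'fzfd'
String 2: 'pecb'
Operation: alternate characters
Pairs: 'f'+'p', 'z'+'e', 'f'+'c', 'd'+'b'
Result: fpzefcdb


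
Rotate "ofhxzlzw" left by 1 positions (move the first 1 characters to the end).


Input: 'ofhxzlzw', shift = 1
Operation: split at index 1 and swap parts
Front part s[0:1] = 'o'
Back part s[1:] = 'fhxzlzw'
Rotated = back + front = 'fhxzlzw' + 'o'
Result: fhxzlzwo


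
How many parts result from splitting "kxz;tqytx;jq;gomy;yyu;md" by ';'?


Input string: 'kxz;tqytx;jq;gomy;yyu;md'
Delimiter: ';'
Split result: 'kxz', 'tqytx', 'jq', 'gomy', 'yyu', 'md'
Number of parts: 6


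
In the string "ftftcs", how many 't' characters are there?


Input string: 'ftftcs'
Target character: 't'
Scan each position: s[1]='t', s[3]='t'
Matches found at indices: 1, 3
Total: 2


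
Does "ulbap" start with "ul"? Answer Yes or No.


Input string: 'ulbap'
Prefix to check: 'ul'
First 2 characters of input: 'ul'
Match: True
Result: Yes


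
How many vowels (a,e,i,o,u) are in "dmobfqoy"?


Input string: 'dmobfqoy'
Operation: count vowels (a, e, i, o, u)
Scan: s[0]='d', s[1]='m', s[2]='o' (vowel), s[3]='b', s[4]='f', s[5]='q', s[6]='o' (vowel), s[7]='y'
Vowels found: 2
Result: 2


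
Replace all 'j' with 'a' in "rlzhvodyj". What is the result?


Input string: 'rlzhvodyj'
Operation: replace 'j' with 'a'
Positions of 'j': 8
After replacement: rlzhvodya


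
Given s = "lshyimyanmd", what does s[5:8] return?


Input string: 'lshyimyanmd'
Operation: slice [5:8]
Extract characters: s[5]='m', s[6]='y', s[7]='a'
Result: mya


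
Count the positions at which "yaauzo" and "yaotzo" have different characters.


String 1: 'yaauzo'
String 2: 'yaotzo'
Compare each position: pos 0: 'y'=='y', pos 1: 'a'=='a', pos 2: 'a'!='o', pos 3: 'u'!='t', pos 4: 'z'=='z', pos 5: 'o'=='o'
Differing positions: 2
Hamming distance: 2


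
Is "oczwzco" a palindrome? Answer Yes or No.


Input string: 'oczwzco'
Reversed: 'oczwzco'
Compare pairs: s[0]='o' vs s[6]='o' (match), s[1]='c' vs s[5]='c' (match), s[2]='z' vs s[4]='z' (match)
Palindrome: Yes


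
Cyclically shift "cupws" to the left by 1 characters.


Input: 'cupws', shift = 1
Operation: split at index 1 and swap parts
Front part s[0:1] = 'c'
Back part s[1:] = 'upws'
Rotated = back + front = 'upws' + 'c'
Result: upwsc


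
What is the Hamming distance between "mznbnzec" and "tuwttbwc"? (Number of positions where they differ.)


String 1: 'mznbnzec'
String 2: 'tuwttbwc'
Compare each position: pos 0: 'm'!='t', pos 1: 'z'!='u', pos 2: 'n'!='w', pos 3: 'b'!='t', pos 4: 'n'!='t', pos 5: 'z'!='b', pos 6: 'e'!='w', pos 7: 'c'=='c'
Differing positions: 7
Hamming distance: 7


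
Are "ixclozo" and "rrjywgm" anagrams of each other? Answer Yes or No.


String 1: 'ixclozo' -> sorted: 'cilooxz'
String 2: 'rrjywgm' -> sorted: 'gjmrrwy'
Compare sorted forms: 'cilooxz' != 'gjmrrwy'
Anagram: No


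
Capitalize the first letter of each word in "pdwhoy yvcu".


Input string: 'pdwhoy yvcu'
Operation: capitalize first letter of each word
Word transformations: 'pdwhoy'->'Pdwhoy', 'yvcu'->'Yvcu'
Result: Pdwhoy Yvcu


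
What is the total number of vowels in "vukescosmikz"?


Input string: 'vukescosmikz'
Operation: count vowels (a, e, i, o, u)
Scan: s[0]='v', s[1]='u' (vowel), s[2]='k', s[3]='e' (vowel), s[4]='s', s[5]='c', s[6]='o' (vowel), s[7]='s', s[8]='m', s[9]='i' (vowel), s[10]='k', s[11]='z'
Vowels found: 4
Result: 4


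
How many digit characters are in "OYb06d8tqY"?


Input string: 'OYb06d8tqY'
Operation: count digit characters (0-9)
Scan: 'O', 'Y', 'b', '0'(digit), '6'(digit), 'd', '8'(digit), 't', 'q', 'Y'
Digits found: 3
Result: 3


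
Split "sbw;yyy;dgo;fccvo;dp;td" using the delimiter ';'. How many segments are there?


Input string: 'sbw;yyy;dgo;fccvo;dp;td'
Delimiter: ';'
Split result: 'sbw', 'yyy', 'dgo', 'fccvo', 'dp', 'td'
Number of parts: 6


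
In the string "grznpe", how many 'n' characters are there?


Input string: 'grznpe'
Target character: 'n'
Scan each position: s[3]='n'
Matches found at indices: 3
Total: 1


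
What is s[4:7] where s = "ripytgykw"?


Input string: 'ripytgykw'
Operation: slice [4:7]
Extract characters: s[4]='t', s[5]='g', s[6]='y'
Result: tgy


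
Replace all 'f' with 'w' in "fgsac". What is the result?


Input string: 'fgsac'
Operation: replace 'f' with 'w'
Positions of 'f': 0
After replacement: wgsac


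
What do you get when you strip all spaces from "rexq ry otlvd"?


Input string: 'rexq ry otlvd'
Operation: remove all spaces
Words: 'rexq', 'ry', 'otlvd'
Join without spaces: rexqryotlvd


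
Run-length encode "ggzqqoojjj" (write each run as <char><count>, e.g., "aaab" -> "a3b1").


Input: 'ggzqqoojjj'
Operation: identify consecutive runs
Runs: 'gg' -> g2, 'z' -> z1, 'qq' -> q2, 'oo' -> o2, 'jjj' -> j3
Encoded: g2z1q2o2j3


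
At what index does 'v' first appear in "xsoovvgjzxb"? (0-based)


Input string: 'xsoovvgjzxb'
Target: 'v'
Scanning left to right: s[0]='x', s[1]='s', s[2]='o', s[3]='o', s[4]='v'
First match at index: 4


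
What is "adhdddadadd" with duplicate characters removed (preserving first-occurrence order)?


Input: 'adhdddadadd'
Operation: keep first occurrence of each character
Scan: s[0]='a' new -> keep; s[1]='d' new -> keep; s[2]='h' new -> keep; s[3]='d' seen -> skip; s[4]='d' seen -> skip; s[5]='d' seen -> skip; s[6]='a' seen -> skip; s[7]='d' seen -> skip; s[8]='a' seen -> skip; s[9]='d' seen -> skip; s[10]='d' seen -> skip
Result: adh


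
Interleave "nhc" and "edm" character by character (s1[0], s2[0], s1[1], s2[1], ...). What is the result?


String 1: 'nhc'
String 2: 'edm'
Operation: alternate characters
Pairs: 'n'+'e', 'h'+'d', 'c'+'m'
Result: nehdcm


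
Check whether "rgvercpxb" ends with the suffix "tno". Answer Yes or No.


Input string: 'rgvercpxb'
Suffix to check: 'tno'
Last 3 characters of input: 'pxb'
Match: False
Result: No


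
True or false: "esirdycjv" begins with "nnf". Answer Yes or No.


Input string: 'esirdycjv'
Prefix to check: 'nnf'
First 3 characters of input: 'esi'
Match: False
Result: No


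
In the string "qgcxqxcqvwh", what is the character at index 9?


Input string: 'qgcxqxcqvwh'
Operation: get character at index 9
Index mapping: s[0]='q', s[1]='g', s[2]='c', s[3]='x', s[4]='q', s[5]='x', s[6]='c', s[7]='q', s[8]='v', s[9]='w'
Result: 'w'


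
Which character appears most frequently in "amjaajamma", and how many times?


Input: 'amjaajamma'
Operation: tally each character
Counts: 'a':5, 'j':2, 'm':3
Maximum: 'a' appears 5 times


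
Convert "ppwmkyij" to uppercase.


Input string: 'ppwmkyij'
Operation: convert each letter to uppercase
Mapping: 'p'->'P', 'p'->'P', 'w'->'W', 'm'->'M', 'k'->'K', 'y'->'Y', 'i'->'I', 'j'->'J'
Result: PPWMKYIJ


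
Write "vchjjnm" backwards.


Input string: 'vchjjnm'
Operation: reverse character order
Original order: 'v' -> 'c' -> 'h' -> 'j' -> 'j' -> 'n' -> 'm'
Reversed order: 'm' -> 'n' -> 'j' -> 'j' -> 'h' -> 'c' -> 'v'
Result: mnjjhcv


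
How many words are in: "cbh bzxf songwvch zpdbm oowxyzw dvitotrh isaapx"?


Input string: 'cbh bzxf songwvch zpdbm oowxyzw dvitotrh isaapx'
Operation: split by spaces
Words found: 'cbh', 'bzxf', 'songwvch', 'zpdbm', 'oowxyzw', 'dvitotrh', 'isaapx'
Word count: 7


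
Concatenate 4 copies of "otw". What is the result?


Input string: 'otw'
Operation: repeat 4 times
Concatenation: 'otw' + 'otw' + 'otw' + 'otw'
Result: otwotwotwotw


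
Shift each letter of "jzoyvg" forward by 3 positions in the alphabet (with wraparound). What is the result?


Input: 'jzoyvg', shift = 3
Operation: for each letter, (position + 3) mod 26
Mapping: 'j'(9+3=12)->'m', 'z'(25+3=28, 28 mod 26=2)->'c', 'o'(14+3=17)->'r', 'y'(24+3=27, 27 mod 26=1)->'b', 'v'(21+3=24)->'y', 'g'(6+3=9)->'j'
Result: mcrbyj


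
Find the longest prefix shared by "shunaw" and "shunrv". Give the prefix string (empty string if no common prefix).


String 1: 'shunaw'
String 2: 'shunrv'
Compare position by position:
pos 0: 's' vs 's' match
pos 1: 'h' vs 'h' match
pos 2: 'u' vs 'u' match
pos 3: 'n' vs 'n' match
pos 4: 'a' vs 'r' differ -> stop
Longest common prefix: "shun" (length 4)


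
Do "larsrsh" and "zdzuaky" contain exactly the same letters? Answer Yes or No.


String 1: 'larsrsh' -> sorted: 'ahlrrss'
String 2: 'zdzuaky' -> sorted: 'adkuyzz'
Compare sorted forms: 'ahlrrss' != 'adkuyzz'
Anagram: No


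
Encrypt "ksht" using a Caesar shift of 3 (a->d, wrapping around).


Input: 'ksht', shift = 3
Operation: for each letter, (position + 3) mod 26
Mapping: 'k'(10+3=13)->'n', 's'(18+3=21)->'v', 'h'(7+3=10)->'k', 't'(19+3=22)->'w'
Result: nvkw


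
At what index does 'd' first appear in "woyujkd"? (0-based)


Input string: 'woyujkd'
Target: 'd'
Scanning left to right: s[0]='w', s[1]='o', s[2]='y', s[3]='u', s[4]='j', s[5]='k', s[6]='d'
First match at index: 6


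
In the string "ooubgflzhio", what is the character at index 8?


Input string: 'ooubgflzhio'
Operation: get character at index 8
Index mapping: s[0]='o', s[1]='o', s[2]='u', s[3]='b', s[4]='g', s[5]='f', s[6]='l', s[7]='z', s[8]='h'
Result: 'h'


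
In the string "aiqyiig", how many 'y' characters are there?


Input string: 'aiqyiig'
Target character: 'y'
Scan each position: s[3]='y'
Matches found at indices: 3
Total: 1


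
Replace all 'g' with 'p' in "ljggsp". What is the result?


Input string: 'ljggsp'
Operation: replace 'g' with 'p'
Positions of 'g': 2, 3
After replacement: ljppsp


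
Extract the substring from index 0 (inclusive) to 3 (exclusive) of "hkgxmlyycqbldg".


Input string: 'hkgxmlyycqbldg'
Operation: slice [0:3]
Extract characters: s[0]='h', s[1]='k', s[2]='g'
Result: hkg


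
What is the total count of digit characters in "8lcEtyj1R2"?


Input string: '8lcEtyj1R2'
Operation: count digit characters (0-9)
Scan: '8'(digit), 'l', 'c', 'E', 't', 'y', 'j', '1'(digit), 'R', '2'(digit)
Digits found: 3
Result: 3


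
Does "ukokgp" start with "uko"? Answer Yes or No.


Input string: 'ukokgp'
Prefix to check: 'uko'
First 3 characters of input: 'uko'
Match: True
Result: Yes


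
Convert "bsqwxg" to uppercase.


Input string: 'bsqwxg'
Operation: convert each letter to uppercase
Mapping: 'b'->'B', 's'->'S', 'q'->'Q', 'w'->'W', 'x'->'X', 'g'->'G'
Result: BSQWXG


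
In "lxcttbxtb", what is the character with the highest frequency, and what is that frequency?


Input: 'lxcttbxtb'
Operation: tally each character
Counts: 'b':2, 'c':1, 'l':1, 't':3, 'x':2
Maximum: 't' appears 3 times


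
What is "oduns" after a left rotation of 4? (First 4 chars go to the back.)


Input: 'oduns', shift = 4
Operation: split at index 4 and swap parts
Front part s[0:4] = 'odun'
Back part s[4:] = 's'
Rotated = back + front = 's' + 'odun'
Result: sodun


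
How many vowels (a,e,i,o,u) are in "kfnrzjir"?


Input string: 'kfnrzjir'
Operation: count vowels (a, e, i, o, u)
Scan: s[0]='k', s[1]='f', s[2]='n', s[3]='r', s[4]='z', s[5]='j', s[6]='i' (vowel), s[7]='r'
Vowels found: 1
Result: 1


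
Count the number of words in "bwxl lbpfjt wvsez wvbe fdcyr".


Input string: 'bwxl lbpfjt wvsez wvbe fdcyr'
Operation: split by spaces
Words found: 'bwxl', 'lbpfjt', 'wvsez', 'wvbe', 'fdcyr'
Word count: 5


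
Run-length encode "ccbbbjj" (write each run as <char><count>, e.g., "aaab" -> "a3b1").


Input: 'ccbbbjj'
Operation: identify consecutive runs
Runs: 'cc' -> c2, 'bbb' -> b3, 'jj' -> j2
Encoded: c2b3j2


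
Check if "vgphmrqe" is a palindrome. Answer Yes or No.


Input string: 'vgphmrqe'
Reversed: 'eqrmhpgv'
Compare pairs: s[0]='v' vs s[7]='e' (mismatch), s[1]='g' vs s[6]='q' (mismatch), s[2]='p' vs s[5]='r' (mismatch), s[3]='h' vs s[4]='m' (mismatch)
Palindrome: No


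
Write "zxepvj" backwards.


Input string: 'zxepvj'
Operation: reverse character order
Original order: 'z' -> 'x' -> 'e' -> 'p' -> 'v' -> 'j'
Reversed order: 'j' -> 'v' -> 'p' -> 'e' -> 'x' -> 'z'
Result: jvpexz


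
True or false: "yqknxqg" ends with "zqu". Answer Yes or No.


Input string: 'yqknxqg'
Suffix to check: 'zqu'
Last 3 characters of input: 'xqg'
Match: False
Result: No


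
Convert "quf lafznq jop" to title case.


Input string: 'quf lafznq jop'
Operation: capitalize first letter of each word
Word transformations: 'quf'->'Quf', 'lafznq'->'Lafznq', 'jop'->'Jop'
Result: Quf Lafznq Jop


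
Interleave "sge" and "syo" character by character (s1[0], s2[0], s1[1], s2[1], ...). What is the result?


String 1: 'sge'
String 2: 'syo'
Operation: alternate characters
Pairs: 's'+'s', 'g'+'y', 'e'+'o'
Result: ssgyeo


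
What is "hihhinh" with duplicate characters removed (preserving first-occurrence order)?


Input: 'hihhinh'
Operation: keep first occurrence of each character
Scan: s[0]='h' new -> keep; s[1]='i' new -> keep; s[2]='h' seen -> skip; s[3]='h' seen -> skip; s[4]='i' seen -> skip; s[5]='n' new -> keep; s[6]='h' seen -> skip
Result: hin


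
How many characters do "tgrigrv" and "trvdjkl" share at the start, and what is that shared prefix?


String 1: 'tgrigrv'
String 2: 'trvdjkl'
Compare position by position:
pos 0: 't' vs 't' match
pos 1: 'g' vs 'r' differ -> stop
Longest common prefix: "t" (length 1)


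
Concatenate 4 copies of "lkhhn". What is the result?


Input string: 'lkhhn'
Operation: repeat 4 times
Concatenation: 'lkhhn' + 'lkhhn' + 'lkhhn' + 'lkhhn'
Result: lkhhnlkhhnlkhhnlkhhn


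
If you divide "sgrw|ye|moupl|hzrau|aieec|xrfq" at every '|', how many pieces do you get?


Input string: 'sgrw|ye|moupl|hzrau|aieec|xrfq'
Delimiter: '|'
Split result: 'sgrw', 'ye', 'moupl', 'hzrau', 'aieec', 'xrfq'
Number of parts: 6


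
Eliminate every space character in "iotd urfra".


Input string: 'iotd urfra'
Operation: remove all spaces
Words: 'iotd', 'urfra'
Join without spaces: iotdurfra


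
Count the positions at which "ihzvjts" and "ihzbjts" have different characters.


String 1: 'ihzvjts'
String 2: 'ihzbjts'
Compare each position: pos 0: 'i'=='i', pos 1: 'h'=='h', pos 2: 'z'=='z', pos 3: 'v'!='b', pos 4: 'j'=='j', pos 5: 't'=='t', pos 6: 's'=='s'
Differing positions: 1
Hamming distance: 1


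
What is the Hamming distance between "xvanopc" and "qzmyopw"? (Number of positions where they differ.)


String 1: 'xvanopc'
String 2: 'qzmyopw'
Compare each position: pos 0: 'x'!='q', pos 1: 'v'!='z', pos 2: 'a'!='m', pos 3: 'n'!='y', pos 4: 'o'=='o', pos 5: 'p'=='p', pos 6: 'c'!='w'
Differing positions: 5
Hamming distance: 5


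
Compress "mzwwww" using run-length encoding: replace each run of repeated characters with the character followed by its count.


Input: 'mzwwww'
Operation: identify consecutive runs
Runs: 'm' -> m1, 'z' -> z1, 'wwww' -> w4
Encoded: m1z1w4


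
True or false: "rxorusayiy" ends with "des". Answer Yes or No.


Input string: 'rxorusayiy'
Suffix to check: 'des'
Last 3 characters of input: 'yiy'
Match: False
Result: No


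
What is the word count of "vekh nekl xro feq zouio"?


Input string: 'vekh nekl xro feq zouio'
Operation: split by spaces
Words found: 'vekh', 'nekl', 'xro', 'feq', 'zouio'
Word count: 5


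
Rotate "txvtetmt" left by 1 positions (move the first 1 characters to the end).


Input: 'txvtetmt', shift = 1
Operation: split at index 1 and swap parts
Front part s[0:1] = 't'
Back part s[1:] = 'xvtetmt'
Rotated = back + front = 'xvtetmt' + 't'
Result: xvtetmtt


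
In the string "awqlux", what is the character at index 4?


Input string: 'awqlux'
Operation: get character at index 4
Index mapping: s[0]='a', s[1]='w', s[2]='q', s[3]='l', s[4]='u'
Result: 'u'


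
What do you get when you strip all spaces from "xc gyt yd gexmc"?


Input string: 'xc gyt yd gexmc'
Operation: remove all spaces
Words: 'xc', 'gyt', 'yd', 'gexmc'
Join without spaces: xcgytydgexmc


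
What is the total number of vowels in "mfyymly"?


Input string: 'mfyymly'
Operation: count vowels (a, e, i, o, u)
Scan: s[0]='m', s[1]='f', s[2]='y', s[3]='y', s[4]='m', s[5]='l', s[6]='y'
Vowels found: 0
Result: 0


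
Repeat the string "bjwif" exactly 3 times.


Input string: 'bjwif'
Operation: repeat 3 times
Concatenation: 'bjwif' + 'bjwif' + 'bjwif'
Result: bjwifbjwifbjwif


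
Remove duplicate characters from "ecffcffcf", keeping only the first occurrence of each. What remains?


Input: 'ecffcffcf'
Operation: keep first occurrence of each character
Scan: s[0]='e' new -> keep; s[1]='c' new -> keep; s[2]='f' new -> keep; s[3]='f' seen -> skip; s[4]='c' seen -> skip; s[5]='f' seen -> skip; s[6]='f' seen -> skip; s[7]='c' seen -> skip; s[8]='f' seen -> skip
Result: ecf


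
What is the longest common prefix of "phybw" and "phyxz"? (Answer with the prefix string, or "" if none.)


String 1: 'phybw'
String 2: 'phyxz'
Compare position by position:
pos 0: 'p' vs 'p' match
pos 1: 'h' vs 'h' match
pos 2: 'y' vs 'y' match
pos 3: 'b' vs 'x' differ -> stop
Longest common prefix: "phy" (length 3)


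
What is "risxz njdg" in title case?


Input string: 'risxz njdg'
Operation: capitalize first letter of each word
Word transformations: 'risxz'->'Risxz', 'njdg'->'Njdg'
Result: Risxz Njdg


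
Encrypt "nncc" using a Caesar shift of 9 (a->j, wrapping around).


Input: 'nncc', shift = 9
Operation: for each letter, (position + 9) mod 26
Mapping: 'n'(13+9=22)->'w', 'n'(13+9=22)->'w', 'c'(2+9=11)->'l', 'c'(2+9=11)->'l'
Result: wwll


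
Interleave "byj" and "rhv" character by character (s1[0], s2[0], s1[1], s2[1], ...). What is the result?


String 1: 'byj'
String 2: 'rhv'
Operation: alternate characters
Pairs: 'b'+'r', 'y'+'h', 'j'+'v'
Result: bryhjv


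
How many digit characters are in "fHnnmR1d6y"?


Input string: 'fHnnmR1d6y'
Operation: count digit characters (0-9)
Scan: 'f', 'H', 'n', 'n', 'm', 'R', '1'(digit), 'd', '6'(digit), 'y'
Digits found: 2
Result: 2


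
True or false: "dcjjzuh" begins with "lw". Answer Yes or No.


Input string: 'dcjjzuh'
Prefix to check: 'lw'
First 2 characters of input: 'dc'
Match: False
Result: No


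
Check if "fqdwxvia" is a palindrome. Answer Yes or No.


Input string: 'fqdwxvia'
Reversed: 'aivxwdqf'
Compare pairs: s[0]='f' vs s[7]='a' (mismatch), s[1]='q' vs s[6]='i' (mismatch), s[2]='d' vs s[5]='v' (mismatch), s[3]='w' vs s[4]='x' (mismatch)
Palindrome: No


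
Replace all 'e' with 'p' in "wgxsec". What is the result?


Input string: 'wgxsec'
Operation: replace 'e' with 'p'
Positions of 'e': 4
After replacement: wgxspc


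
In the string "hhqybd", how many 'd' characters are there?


Input string: 'hhqybd'
Target character: 'd'
Scan each position: s[5]='d'
Matches found at indices: 5
Total: 1


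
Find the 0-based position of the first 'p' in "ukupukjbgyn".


Input string: 'ukupukjbgyn'
Target: 'p'
Scanning left to right: s[0]='u', s[1]='k', s[2]='u', s[3]='p'
First match at index: 3


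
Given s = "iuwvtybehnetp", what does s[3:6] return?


Input string: 'iuwvtybehnetp'
Operation: slice [3:6]
Extract characters: s[3]='v', s[4]='t', s[5]='y'
Result: vty


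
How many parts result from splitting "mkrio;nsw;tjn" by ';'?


Input string: 'mkrio;nsw;tjn'
Delimiter: ';'
Split result: 'mkrio', 'nsw', 'tjn'
Number of parts: 3


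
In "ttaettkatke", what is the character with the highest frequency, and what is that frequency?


Input: 'ttaettkatke'
Operation: tally each character
Counts: 'a':2, 'e':2, 'k':2, 't':5
Maximum: 't' appears 5 times


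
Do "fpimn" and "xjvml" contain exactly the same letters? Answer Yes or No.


String 1: 'fpimn' -> sorted: 'fimnp'
String 2: 'xjvml' -> sorted: 'jlmvx'
Compare sorted forms: 'fimnp' != 'jlmvx'
Anagram: No


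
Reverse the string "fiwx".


Input string: 'fiwx'
Operation: reverse character order
Original order: 'f' -> 'i' -> 'w' -> 'x'
Reversed order: 'x' -> 'w' -> 'i' -> 'f'
Result: xwif


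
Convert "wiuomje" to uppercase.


Input string: 'wiuomje'
Operation: convert each letter to uppercase
Mapping: 'w'->'W', 'i'->'I', 'u'->'U', 'o'->'O', 'm'->'M', 'j'->'J', 'e'->'E'
Result: WIUOMJE


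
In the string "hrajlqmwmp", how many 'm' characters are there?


Input string: 'hrajlqmwmp'
Target character: 'm'
Scan each position: s[6]='m', s[8]='m'
Matches found at indices: 6, 8
Total: 2


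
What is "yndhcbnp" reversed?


Input string: 'yndhcbnp'
Operation: reverse character order
Original order: 'y' -> 'n' -> 'd' -> 'h' -> 'c' -> 'b' -> 'n' -> 'p'
Reversed order: 'p' -> 'n' -> 'b' -> 'c' -> 'h' -> 'd' -> 'n' -> 'y'
Result: pnbchdny


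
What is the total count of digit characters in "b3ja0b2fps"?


Input string: 'b3ja0b2fps'
Operation: count digit characters (0-9)
Scan: 'b', '3'(digit), 'j', 'a', '0'(digit), 'b', '2'(digit), 'f', 'p', 's'
Digits found: 3
Result: 3


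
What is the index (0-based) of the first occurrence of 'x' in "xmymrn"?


Input string: 'xmymrn'
Target: 'x'
Scanning left to right: s[0]='x'
First match at index: 0


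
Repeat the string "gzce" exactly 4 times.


Input string: 'gzce'
Operation: repeat 4 times
Concatenation: 'gzce' + 'gzce' + 'gzce' + 'gzce'
Result: gzcegzcegzcegzce


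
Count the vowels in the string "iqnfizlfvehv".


Input string: 'iqnfizlfvehv'
Operation: count vowels (a, e, i, o, u)
Scan: s[0]='i' (vowel), s[1]='q', s[2]='n', s[3]='f', s[4]='i' (vowel), s[5]='z', s[6]='l', s[7]='f', s[8]='v', s[9]='e' (vowel), s[10]='h', s[11]='v'
Vowels found: 3
Result: 3


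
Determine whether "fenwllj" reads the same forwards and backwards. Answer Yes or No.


Input string: 'fenwllj'
Reversed: 'jllwnef'
Compare pairs: s[0]='f' vs s[6]='j' (mismatch), s[1]='e' vs s[5]='l' (mismatch), s[2]='n' vs s[4]='l' (mismatch)
Palindrome: No


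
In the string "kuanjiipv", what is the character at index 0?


Input string: 'kuanjiipv'
Operation: get character at index 0
Index mapping: s[0]='k'
Result: 'k'


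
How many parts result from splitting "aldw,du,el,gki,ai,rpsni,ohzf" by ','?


Input string: 'aldw,du,el,gki,ai,rpsni,ohzf'
Delimiter: ','
Split result: 'aldw', 'du', 'el', 'gki', 'ai', 'rpsni', 'ohzf'
Number of parts: 7


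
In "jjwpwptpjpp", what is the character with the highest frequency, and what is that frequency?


Input: 'jjwpwptpjpp'
Operation: tally each character
Counts: 'j':3, 'p':5, 't':1, 'w':2
Maximum: 'p' appears 5 times


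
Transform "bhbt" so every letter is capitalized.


Input string: 'bhbt'
Operation: convert each letter to uppercase
Mapping: 'b'->'B', 'h'->'H', 'b'->'B', 't'->'T'
Result: BHBT


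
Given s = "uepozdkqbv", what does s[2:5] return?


Input string: 'uepozdkqbv'
Operation: slice [2:5]
Extract characters: s[2]='p', s[3]='o', s[4]='z'
Result: poz


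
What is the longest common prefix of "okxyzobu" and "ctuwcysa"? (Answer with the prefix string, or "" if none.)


String 1: 'okxyzobu'
String 2: 'ctuwcysa'
Compare position by position:
pos 0: 'o' vs 'c' differ -> stop
Longest common prefix: "" (length 0)


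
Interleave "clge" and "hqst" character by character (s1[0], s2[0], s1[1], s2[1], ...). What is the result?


String 1: 'clge'
String 2: 'hqst'
Operation: alternate characters
Pairs: 'c'+'h', 'l'+'q', 'g'+'s', 'e'+'t'
Result: chlqgset


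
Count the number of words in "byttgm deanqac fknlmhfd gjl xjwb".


Input string: 'byttgm deanqac fknlmhfd gjl xjwb'
Operation: split by spaces
Words found: 'byttgm', 'deanqac', 'fknlmhfd', 'gjl', 'xjwb'
Word count: 5


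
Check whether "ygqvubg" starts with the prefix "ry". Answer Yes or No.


Input string: 'ygqvubg'
Prefix to check: 'ry'
First 2 characters of input: 'yg'
Match: False
Result: No


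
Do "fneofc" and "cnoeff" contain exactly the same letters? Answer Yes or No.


String 1: 'fneofc' -> sorted: 'ceffno'
String 2: 'cnoeff' -> sorted: 'ceffno'
Compare sorted forms: 'ceffno' == 'ceffno'
Anagram: Yes


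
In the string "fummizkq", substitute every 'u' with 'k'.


Input string: 'fummizkq'
Operation: replace 'u' with 'k'
Positions of 'u': 1
After replacement: fkmmizkq
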